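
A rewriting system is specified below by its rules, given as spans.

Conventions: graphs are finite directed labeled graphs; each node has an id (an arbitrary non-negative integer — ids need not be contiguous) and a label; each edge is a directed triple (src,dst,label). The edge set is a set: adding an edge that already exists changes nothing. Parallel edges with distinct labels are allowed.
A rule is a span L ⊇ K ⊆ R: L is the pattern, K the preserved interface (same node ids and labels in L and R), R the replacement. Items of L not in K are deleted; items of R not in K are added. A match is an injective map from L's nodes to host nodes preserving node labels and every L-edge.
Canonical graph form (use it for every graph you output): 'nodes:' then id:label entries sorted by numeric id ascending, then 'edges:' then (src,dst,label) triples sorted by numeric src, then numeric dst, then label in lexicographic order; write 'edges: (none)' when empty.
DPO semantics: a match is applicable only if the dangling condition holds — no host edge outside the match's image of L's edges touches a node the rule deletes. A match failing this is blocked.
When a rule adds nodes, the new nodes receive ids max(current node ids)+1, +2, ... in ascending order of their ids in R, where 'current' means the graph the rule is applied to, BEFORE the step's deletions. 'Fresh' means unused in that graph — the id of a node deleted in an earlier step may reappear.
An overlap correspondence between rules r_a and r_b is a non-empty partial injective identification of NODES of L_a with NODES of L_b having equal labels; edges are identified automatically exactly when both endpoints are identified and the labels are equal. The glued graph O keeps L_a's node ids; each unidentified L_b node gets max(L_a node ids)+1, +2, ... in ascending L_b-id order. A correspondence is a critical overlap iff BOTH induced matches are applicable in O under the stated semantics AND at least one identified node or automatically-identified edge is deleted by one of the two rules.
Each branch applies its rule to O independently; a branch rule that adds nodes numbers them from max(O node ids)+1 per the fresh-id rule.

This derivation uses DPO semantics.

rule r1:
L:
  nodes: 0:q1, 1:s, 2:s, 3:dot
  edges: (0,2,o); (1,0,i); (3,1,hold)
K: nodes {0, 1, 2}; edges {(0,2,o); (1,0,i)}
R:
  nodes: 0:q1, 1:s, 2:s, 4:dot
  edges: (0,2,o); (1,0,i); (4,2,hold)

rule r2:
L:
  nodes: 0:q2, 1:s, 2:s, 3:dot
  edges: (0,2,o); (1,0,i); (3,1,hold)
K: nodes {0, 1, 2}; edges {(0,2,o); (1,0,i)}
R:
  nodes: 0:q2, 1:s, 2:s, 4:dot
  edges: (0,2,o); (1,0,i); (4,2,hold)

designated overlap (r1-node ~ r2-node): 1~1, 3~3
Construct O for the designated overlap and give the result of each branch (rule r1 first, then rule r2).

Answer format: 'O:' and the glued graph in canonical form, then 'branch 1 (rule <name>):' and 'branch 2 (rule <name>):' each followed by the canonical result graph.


O:
nodes: 0:q1, 1:s, 2:s, 3:dot, 4:q2, 5:s
edges: (0,2,o); (1,0,i); (1,4,i); (3,1,hold); (4,5,o)
branch 1 (rule r1):
nodes: 0:q1, 1:s, 2:s, 4:q2, 5:s, 6:dot
edges: (0,2,o); (1,0,i); (1,4,i); (4,5,o); (6,2,hold)
branch 2 (rule r2):
nodes: 0:q1, 1:s, 2:s, 4:q2, 5:s, 6:dot
edges: (0,2,o); (1,0,i); (1,4,i); (4,5,o); (6,5,hold)


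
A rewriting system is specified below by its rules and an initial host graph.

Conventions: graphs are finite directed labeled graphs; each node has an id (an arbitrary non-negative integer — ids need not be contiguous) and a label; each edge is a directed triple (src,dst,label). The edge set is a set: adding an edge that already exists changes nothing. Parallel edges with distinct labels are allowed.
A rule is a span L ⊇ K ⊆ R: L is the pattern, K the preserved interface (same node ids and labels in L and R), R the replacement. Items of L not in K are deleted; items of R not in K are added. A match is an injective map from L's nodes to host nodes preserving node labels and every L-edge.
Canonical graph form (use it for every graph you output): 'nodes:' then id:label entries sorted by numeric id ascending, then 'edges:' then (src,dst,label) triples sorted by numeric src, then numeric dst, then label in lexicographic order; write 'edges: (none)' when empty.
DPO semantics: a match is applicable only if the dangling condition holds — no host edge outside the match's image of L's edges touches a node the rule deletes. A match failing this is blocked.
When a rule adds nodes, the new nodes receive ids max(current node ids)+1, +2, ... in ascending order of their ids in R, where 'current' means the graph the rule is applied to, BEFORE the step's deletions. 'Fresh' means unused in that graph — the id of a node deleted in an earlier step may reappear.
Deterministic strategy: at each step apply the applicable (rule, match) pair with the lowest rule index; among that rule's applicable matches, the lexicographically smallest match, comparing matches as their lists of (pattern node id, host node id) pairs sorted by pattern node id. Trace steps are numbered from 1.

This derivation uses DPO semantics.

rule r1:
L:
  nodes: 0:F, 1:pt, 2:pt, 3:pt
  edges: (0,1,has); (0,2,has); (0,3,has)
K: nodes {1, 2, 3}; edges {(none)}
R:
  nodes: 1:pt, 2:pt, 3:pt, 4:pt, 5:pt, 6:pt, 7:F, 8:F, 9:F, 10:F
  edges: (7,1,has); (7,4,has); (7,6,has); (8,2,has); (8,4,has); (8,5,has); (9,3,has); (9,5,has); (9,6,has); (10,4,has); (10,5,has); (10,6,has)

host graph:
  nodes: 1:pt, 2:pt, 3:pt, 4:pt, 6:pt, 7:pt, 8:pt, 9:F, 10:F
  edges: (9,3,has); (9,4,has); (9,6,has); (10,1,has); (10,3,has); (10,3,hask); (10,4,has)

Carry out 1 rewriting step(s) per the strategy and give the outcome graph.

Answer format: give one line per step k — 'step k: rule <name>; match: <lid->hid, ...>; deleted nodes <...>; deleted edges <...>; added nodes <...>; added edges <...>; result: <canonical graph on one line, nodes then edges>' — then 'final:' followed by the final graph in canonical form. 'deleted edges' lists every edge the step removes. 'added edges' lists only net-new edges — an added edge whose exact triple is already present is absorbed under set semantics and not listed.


step 1: rule r1; match: 0->9, 1->3, 2->4, 3->6; deleted nodes 9; deleted edges (9,3,has); (9,4,has); (9,6,has); added nodes 11, 12, 13, 14, 15, 16, 17; added edges (14,3,has); (14,11,has); (14,13,has); (15,4,has); (15,11,has); (15,12,has); (16,6,has); (16,12,has); (16,13,has); (17,11,has); (17,12,has); (17,13,has); result: nodes: 1:pt, 2:pt, 3:pt, 4:pt, 6:pt, 7:pt, 8:pt, 10:F, 11:pt, 12:pt, 13:pt, 14:F, 15:F, 16:F, 17:F edges: (10,1,has); (10,3,has); (10,3,hask); (10,4,has); (14,3,has); (14,11,has); (14,13,has); (15,4,has); (15,11,has); (15,12,has); (16,6,has); (16,12,has); (16,13,has); (17,11,has); (17,12,has); (17,13,has)
final:
nodes: 1:pt, 2:pt, 3:pt, 4:pt, 6:pt, 7:pt, 8:pt, 10:F, 11:pt, 12:pt, 13:pt, 14:F, 15:F, 16:F, 17:F
edges: (10,1,has); (10,3,has); (10,3,hask); (10,4,has); (14,3,has); (14,11,has); (14,13,has); (15,4,has); (15,11,has); (15,12,has); (16,6,has); (16,12,has); (16,13,has); (17,11,has); (17,12,has); (17,13,has)


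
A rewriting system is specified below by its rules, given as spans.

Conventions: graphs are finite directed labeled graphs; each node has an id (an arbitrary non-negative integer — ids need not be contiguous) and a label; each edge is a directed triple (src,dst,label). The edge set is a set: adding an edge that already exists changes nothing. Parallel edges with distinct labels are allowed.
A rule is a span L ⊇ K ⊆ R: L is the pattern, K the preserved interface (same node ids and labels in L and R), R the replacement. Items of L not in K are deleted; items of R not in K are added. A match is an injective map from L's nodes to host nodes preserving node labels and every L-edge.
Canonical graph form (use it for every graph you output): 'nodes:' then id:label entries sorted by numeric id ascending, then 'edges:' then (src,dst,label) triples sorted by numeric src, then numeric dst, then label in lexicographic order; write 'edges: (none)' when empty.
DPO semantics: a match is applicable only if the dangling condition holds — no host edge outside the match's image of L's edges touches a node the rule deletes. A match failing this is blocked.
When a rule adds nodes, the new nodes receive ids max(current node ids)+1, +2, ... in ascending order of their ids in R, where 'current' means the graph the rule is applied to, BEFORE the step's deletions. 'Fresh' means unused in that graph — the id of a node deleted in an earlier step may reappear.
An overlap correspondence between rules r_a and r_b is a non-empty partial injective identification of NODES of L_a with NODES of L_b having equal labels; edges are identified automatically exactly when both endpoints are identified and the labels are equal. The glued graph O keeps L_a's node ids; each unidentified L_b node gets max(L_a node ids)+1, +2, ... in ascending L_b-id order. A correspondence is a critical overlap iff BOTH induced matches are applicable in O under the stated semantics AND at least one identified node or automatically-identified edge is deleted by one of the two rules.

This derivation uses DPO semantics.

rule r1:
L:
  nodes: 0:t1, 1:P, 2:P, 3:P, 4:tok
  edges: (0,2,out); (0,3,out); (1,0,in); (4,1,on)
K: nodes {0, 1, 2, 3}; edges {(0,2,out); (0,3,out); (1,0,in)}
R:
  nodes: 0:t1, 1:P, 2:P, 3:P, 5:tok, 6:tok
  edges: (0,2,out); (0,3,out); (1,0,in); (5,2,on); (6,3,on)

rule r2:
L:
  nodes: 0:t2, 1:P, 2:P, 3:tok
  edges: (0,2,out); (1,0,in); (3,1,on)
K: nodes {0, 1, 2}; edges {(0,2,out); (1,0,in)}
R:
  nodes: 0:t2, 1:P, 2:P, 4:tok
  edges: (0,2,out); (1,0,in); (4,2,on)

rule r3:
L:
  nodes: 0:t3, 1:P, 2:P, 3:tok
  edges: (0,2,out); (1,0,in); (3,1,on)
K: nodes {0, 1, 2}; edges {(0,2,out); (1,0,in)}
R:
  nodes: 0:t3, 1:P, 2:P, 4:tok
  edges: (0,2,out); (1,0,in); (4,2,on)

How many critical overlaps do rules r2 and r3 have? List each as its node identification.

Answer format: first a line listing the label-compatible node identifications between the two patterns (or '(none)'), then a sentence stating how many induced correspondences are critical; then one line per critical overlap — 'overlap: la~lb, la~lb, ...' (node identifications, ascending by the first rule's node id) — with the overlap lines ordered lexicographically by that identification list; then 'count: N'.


label-compatible node identifications between L(r2) and L(r3): 1~1, 1~2, 2~1, 2~2, 3~3
2 of the induced correspondences are critical overlaps of r2 and r3.
overlap: 1~1, 2~2, 3~3
overlap: 1~1, 3~3
count: 2


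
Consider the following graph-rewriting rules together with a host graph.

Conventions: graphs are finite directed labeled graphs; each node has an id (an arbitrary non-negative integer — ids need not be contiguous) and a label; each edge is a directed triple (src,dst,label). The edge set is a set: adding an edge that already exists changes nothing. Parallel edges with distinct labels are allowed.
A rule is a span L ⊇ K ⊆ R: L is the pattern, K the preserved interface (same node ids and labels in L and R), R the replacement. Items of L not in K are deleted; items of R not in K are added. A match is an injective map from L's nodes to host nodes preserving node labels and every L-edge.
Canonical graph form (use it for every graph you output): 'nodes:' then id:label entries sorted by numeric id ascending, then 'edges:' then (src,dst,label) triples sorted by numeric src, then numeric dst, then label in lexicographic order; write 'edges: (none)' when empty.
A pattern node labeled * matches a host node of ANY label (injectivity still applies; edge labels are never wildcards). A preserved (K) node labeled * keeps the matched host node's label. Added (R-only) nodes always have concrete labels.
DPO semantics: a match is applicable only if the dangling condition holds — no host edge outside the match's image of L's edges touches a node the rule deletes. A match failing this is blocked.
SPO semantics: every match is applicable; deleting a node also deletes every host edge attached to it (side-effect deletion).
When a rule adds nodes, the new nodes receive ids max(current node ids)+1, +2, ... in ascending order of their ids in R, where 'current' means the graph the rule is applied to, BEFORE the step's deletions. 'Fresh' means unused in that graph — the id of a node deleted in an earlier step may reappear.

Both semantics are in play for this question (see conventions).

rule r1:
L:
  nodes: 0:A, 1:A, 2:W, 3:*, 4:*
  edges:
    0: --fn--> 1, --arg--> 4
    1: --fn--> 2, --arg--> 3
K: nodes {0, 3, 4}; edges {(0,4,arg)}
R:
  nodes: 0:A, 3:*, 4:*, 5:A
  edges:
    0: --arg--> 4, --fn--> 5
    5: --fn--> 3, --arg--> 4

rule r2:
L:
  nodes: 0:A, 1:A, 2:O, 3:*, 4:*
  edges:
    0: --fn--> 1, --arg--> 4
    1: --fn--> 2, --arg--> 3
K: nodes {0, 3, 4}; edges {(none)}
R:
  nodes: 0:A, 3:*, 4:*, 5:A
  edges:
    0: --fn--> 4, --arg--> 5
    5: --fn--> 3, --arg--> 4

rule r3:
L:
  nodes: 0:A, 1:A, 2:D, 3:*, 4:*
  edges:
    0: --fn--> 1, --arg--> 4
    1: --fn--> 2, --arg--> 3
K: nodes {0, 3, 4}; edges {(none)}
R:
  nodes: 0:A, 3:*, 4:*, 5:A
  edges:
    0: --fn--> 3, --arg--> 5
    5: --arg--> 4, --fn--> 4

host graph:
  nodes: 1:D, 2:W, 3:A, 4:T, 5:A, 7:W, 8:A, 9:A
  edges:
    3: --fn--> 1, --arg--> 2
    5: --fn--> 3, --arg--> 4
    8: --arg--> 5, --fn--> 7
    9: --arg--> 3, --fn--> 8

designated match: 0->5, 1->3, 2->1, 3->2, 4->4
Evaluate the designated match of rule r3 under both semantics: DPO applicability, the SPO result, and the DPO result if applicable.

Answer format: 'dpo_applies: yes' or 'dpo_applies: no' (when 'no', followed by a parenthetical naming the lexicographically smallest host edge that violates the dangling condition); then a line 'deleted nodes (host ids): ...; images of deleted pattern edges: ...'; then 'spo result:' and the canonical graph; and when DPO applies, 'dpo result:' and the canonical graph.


dpo_applies: no
(the rule deletes node 3, which keeps host edge (9,3,arg) outside the match image — the dangling condition fails, DPO blocks; SPO proceeds and side-deletes such edges)
deleted nodes (host ids): 1, 3; images of deleted pattern edges: (3,1,fn); (3,2,arg); (5,3,fn); (5,4,arg)
spo result:
nodes: 2:W, 4:T, 5:A, 7:W, 8:A, 9:A, 10:A
edges: (5,2,fn); (5,10,arg); (8,5,arg); (8,7,fn); (9,8,fn); (10,4,arg); (10,4,fn)


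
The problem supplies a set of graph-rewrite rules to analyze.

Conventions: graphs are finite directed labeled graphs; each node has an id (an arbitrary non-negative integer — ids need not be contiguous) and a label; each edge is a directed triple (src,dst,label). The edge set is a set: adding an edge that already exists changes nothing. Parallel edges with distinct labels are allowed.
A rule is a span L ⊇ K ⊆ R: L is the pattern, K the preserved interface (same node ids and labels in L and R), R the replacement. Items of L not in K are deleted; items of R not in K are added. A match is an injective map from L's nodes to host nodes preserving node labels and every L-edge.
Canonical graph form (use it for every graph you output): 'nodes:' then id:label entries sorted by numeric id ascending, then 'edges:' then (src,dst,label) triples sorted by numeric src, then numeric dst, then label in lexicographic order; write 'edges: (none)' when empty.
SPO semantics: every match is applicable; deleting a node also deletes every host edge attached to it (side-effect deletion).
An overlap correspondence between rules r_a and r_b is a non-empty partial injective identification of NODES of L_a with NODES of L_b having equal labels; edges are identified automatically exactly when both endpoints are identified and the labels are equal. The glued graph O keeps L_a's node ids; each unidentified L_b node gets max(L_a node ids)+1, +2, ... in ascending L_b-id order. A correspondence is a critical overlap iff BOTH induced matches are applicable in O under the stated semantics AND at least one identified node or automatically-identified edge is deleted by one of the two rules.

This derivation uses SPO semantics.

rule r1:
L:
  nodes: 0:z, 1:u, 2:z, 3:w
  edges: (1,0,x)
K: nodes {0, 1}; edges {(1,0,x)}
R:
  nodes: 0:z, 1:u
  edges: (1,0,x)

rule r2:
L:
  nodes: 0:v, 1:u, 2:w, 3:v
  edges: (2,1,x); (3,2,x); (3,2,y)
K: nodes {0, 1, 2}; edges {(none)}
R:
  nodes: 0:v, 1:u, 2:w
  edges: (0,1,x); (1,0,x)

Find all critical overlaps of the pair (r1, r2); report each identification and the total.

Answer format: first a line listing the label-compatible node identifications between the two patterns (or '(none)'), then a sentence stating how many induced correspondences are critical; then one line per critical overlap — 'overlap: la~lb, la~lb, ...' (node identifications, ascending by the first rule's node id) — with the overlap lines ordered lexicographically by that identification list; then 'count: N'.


label-compatible node identifications between L(r1) and L(r2): 1~1, 3~2
2 of the induced correspondences are critical overlaps of r1 and r2.
overlap: 1~1, 3~2
overlap: 3~2
count: 2


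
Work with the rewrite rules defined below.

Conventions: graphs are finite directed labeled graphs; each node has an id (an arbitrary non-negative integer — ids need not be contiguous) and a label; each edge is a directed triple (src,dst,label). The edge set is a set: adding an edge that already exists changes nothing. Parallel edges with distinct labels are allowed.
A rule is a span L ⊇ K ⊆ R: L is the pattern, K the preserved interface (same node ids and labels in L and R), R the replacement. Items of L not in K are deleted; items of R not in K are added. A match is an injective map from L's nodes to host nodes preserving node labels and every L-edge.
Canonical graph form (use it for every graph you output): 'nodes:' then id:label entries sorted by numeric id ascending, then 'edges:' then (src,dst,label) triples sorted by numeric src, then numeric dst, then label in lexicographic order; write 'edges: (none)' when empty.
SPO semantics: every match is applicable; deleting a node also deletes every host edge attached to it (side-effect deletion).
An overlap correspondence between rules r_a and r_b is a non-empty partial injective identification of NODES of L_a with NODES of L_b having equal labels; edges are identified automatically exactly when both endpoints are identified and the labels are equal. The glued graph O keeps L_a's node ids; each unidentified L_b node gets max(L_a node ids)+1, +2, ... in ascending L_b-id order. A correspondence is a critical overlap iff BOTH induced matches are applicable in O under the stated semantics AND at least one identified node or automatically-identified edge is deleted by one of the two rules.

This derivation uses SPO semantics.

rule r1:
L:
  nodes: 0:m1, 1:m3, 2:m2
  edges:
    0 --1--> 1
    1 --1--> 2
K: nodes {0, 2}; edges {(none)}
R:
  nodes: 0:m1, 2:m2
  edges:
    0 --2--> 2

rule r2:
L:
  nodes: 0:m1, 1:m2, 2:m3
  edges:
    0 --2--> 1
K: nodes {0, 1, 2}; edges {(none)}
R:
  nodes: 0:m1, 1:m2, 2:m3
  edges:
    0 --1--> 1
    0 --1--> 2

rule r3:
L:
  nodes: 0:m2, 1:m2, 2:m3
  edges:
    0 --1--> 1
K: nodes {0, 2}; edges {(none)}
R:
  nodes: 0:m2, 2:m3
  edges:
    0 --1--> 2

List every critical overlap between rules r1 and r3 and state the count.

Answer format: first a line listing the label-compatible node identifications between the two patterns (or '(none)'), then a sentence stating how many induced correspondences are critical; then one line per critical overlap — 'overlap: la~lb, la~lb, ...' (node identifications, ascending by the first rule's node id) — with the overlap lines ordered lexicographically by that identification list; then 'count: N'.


label-compatible node identifications between L(r1) and L(r3): 1~2, 2~0, 2~1
4 of the induced correspondences are critical overlaps of r1 and r3.
overlap: 1~2
overlap: 1~2, 2~0
overlap: 1~2, 2~1
overlap: 2~1
count: 4


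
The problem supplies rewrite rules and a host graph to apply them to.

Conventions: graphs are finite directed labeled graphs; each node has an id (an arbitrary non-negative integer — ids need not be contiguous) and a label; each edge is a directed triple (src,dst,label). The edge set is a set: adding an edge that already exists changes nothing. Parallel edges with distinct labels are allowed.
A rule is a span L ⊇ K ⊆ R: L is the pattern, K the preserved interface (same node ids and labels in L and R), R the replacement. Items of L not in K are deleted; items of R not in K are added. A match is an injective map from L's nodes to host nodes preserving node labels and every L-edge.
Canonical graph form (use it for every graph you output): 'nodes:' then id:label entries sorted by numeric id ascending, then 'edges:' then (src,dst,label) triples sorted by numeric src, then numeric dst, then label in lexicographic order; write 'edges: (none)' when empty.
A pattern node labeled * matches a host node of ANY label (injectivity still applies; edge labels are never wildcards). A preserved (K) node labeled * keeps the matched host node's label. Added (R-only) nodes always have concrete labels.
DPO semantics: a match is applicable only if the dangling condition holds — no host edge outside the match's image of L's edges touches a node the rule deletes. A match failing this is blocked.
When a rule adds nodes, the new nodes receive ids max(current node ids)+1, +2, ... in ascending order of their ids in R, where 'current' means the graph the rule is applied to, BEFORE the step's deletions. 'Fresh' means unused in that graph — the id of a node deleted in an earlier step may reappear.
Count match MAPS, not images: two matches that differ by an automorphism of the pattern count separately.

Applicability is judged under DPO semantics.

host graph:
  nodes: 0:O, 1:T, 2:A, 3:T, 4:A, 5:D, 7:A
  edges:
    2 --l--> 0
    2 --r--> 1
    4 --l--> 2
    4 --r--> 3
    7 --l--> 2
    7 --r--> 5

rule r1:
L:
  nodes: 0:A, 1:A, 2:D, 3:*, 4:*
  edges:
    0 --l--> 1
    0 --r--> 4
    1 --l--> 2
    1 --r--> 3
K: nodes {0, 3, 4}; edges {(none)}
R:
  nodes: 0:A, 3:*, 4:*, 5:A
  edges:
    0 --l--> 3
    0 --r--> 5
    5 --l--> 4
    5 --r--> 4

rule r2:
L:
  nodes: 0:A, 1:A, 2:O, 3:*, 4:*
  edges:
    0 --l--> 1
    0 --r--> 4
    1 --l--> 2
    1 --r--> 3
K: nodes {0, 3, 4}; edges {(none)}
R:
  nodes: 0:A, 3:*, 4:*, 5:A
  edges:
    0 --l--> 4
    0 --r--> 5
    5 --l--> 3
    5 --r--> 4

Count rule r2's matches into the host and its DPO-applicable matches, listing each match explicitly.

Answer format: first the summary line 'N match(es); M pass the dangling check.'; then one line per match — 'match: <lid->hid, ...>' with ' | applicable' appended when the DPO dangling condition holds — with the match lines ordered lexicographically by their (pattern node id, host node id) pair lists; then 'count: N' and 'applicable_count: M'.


2 match(es); 0 pass the dangling check.
match: 0->4, 1->2, 2->0, 3->1, 4->3
match: 0->7, 1->2, 2->0, 3->1, 4->5
count: 2
applicable_count: 0


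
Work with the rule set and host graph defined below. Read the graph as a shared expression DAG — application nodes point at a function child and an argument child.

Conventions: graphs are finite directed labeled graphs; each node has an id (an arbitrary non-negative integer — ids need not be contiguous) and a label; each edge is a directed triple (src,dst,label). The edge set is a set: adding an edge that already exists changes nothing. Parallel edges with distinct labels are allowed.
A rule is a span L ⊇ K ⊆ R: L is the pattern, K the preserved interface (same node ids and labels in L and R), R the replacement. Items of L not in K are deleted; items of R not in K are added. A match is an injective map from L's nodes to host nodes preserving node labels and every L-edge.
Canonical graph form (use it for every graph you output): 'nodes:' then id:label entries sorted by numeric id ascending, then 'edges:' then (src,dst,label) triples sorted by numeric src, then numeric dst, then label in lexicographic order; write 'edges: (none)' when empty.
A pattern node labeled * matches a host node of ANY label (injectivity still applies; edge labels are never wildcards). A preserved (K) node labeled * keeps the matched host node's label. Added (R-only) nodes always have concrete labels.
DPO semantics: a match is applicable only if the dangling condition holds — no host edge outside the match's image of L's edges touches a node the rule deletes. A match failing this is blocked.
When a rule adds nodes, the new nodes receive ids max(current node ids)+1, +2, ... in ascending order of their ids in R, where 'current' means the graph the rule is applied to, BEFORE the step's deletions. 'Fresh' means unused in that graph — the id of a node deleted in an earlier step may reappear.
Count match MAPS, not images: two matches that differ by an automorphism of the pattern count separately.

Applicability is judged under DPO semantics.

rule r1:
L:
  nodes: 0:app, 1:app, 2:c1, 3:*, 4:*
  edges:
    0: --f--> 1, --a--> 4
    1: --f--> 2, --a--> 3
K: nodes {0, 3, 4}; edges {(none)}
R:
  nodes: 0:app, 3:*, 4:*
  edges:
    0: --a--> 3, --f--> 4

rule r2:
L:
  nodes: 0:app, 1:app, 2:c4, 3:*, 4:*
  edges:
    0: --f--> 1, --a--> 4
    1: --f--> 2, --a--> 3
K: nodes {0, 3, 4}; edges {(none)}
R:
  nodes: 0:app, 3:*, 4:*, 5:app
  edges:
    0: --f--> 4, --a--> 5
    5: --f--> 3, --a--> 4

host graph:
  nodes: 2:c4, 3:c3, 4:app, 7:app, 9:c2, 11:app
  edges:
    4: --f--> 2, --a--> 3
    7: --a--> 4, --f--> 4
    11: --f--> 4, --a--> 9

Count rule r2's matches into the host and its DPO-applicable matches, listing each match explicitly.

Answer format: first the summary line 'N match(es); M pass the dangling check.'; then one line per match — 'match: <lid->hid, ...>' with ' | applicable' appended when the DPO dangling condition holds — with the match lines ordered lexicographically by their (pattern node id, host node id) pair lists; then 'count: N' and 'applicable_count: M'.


1 match(es); 0 pass the dangling check.
match: 0->11, 1->4, 2->2, 3->3, 4->9
count: 1
applicable_count: 0


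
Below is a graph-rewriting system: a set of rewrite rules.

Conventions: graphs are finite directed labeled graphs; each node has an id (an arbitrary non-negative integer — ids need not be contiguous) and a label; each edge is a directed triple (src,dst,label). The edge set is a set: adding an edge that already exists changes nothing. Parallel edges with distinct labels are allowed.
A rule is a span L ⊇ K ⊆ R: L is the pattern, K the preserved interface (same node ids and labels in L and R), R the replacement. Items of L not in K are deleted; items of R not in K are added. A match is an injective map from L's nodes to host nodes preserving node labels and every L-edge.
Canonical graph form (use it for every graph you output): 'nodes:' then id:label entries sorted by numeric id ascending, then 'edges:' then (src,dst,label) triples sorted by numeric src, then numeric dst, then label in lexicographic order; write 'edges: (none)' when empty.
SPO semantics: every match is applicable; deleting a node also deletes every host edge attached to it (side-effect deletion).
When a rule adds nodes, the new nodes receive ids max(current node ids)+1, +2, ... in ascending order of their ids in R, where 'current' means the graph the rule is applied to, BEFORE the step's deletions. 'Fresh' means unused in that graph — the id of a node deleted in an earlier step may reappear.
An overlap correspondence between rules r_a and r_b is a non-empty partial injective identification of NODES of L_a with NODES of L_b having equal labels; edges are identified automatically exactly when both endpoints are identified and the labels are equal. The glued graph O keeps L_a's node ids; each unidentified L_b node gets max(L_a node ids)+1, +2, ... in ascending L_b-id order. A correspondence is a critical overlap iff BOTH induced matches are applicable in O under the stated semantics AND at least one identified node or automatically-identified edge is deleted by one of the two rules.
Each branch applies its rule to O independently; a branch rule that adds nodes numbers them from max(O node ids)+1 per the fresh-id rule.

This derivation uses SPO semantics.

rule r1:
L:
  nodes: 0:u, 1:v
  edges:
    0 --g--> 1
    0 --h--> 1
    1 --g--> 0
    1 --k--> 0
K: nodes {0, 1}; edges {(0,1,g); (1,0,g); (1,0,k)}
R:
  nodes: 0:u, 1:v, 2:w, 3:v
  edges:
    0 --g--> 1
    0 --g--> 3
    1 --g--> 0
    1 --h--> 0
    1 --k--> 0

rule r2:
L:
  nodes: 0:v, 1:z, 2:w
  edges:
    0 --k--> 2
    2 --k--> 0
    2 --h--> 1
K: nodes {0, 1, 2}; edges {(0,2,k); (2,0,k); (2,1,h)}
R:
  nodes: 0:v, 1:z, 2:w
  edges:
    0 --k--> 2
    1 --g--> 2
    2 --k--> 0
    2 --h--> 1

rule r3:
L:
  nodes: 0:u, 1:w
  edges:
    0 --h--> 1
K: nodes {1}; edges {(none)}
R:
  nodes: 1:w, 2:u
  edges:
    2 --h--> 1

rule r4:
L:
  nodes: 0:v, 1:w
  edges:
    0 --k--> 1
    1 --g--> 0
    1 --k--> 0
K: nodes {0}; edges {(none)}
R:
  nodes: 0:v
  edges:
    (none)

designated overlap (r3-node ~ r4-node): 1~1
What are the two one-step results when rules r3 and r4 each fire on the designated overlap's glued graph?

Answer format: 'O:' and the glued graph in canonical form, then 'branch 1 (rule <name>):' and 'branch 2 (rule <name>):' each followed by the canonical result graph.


O:
nodes: 0:u, 1:w, 2:v
edges: (0,1,h); (1,2,g); (1,2,k); (2,1,k)
branch 1 (rule r3):
nodes: 1:w, 2:v, 3:u
edges: (1,2,g); (1,2,k); (2,1,k); (3,1,h)
branch 2 (rule r4):
nodes: 0:u, 2:v
edges: (none)


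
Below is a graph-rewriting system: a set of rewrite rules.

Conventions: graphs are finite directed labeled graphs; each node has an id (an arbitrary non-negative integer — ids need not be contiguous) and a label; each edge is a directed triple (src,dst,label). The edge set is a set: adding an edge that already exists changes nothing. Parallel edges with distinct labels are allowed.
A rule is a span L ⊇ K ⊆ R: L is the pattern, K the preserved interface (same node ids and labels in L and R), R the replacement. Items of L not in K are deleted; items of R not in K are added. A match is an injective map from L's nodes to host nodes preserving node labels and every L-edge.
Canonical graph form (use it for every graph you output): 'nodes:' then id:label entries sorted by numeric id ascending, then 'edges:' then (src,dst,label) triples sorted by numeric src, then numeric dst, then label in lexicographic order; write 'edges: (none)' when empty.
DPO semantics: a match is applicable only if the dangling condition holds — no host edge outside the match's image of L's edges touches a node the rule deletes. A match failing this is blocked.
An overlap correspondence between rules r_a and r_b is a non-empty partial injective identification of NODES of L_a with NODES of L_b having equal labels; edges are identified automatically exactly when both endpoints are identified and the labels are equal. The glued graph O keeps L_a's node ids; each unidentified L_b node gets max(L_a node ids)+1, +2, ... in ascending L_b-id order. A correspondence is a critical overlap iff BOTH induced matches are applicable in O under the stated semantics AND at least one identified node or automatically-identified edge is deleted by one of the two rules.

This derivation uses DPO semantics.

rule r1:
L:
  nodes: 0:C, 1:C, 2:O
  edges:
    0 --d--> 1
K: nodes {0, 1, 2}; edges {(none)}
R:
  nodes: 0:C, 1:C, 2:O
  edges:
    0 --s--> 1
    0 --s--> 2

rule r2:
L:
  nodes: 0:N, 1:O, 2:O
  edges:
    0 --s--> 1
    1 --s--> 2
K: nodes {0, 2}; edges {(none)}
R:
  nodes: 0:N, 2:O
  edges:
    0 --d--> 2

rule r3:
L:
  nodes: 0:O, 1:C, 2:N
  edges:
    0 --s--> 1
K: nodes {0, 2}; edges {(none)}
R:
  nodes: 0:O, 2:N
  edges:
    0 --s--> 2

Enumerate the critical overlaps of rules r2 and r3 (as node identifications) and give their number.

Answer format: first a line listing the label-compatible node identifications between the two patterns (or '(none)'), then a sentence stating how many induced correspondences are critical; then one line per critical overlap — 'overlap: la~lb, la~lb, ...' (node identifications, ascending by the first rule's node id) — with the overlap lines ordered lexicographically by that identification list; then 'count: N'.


label-compatible node identifications between L(r2) and L(r3): 0~2, 1~0, 2~0
0 of the induced correspondences are critical overlaps of r2 and r3.
count: 0


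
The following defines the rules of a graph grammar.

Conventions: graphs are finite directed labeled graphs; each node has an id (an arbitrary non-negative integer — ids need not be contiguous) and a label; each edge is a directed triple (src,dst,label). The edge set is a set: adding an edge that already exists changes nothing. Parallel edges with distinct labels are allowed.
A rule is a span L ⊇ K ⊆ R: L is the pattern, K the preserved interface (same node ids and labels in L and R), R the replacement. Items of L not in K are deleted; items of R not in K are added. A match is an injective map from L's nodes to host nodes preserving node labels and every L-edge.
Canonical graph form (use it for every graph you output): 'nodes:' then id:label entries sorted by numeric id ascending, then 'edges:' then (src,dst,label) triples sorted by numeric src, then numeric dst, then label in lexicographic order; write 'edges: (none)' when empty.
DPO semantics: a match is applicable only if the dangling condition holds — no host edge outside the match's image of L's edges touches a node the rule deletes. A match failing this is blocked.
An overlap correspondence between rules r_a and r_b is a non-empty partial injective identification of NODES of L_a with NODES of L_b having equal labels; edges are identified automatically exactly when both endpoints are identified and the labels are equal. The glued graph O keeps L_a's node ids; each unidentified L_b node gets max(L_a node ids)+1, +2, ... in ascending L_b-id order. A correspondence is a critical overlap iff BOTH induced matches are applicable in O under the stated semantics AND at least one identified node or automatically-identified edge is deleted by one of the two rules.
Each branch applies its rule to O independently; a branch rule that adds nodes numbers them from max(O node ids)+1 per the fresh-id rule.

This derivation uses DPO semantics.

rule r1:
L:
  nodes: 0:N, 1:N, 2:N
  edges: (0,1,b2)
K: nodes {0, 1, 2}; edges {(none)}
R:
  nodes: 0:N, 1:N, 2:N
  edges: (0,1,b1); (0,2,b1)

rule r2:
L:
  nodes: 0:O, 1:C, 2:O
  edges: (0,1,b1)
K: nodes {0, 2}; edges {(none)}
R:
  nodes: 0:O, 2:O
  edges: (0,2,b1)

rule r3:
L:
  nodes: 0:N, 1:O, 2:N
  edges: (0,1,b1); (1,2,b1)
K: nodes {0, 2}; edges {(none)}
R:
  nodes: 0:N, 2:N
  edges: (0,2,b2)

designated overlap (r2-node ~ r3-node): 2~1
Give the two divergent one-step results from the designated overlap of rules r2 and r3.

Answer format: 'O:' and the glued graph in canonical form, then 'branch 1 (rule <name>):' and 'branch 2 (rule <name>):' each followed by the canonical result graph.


O:
nodes: 0:O, 1:C, 2:O, 3:N, 4:N
edges: (0,1,b1); (2,4,b1); (3,2,b1)
branch 1 (rule r2):
nodes: 0:O, 2:O, 3:N, 4:N
edges: (0,2,b1); (2,4,b1); (3,2,b1)
branch 2 (rule r3):
nodes: 0:O, 1:C, 3:N, 4:N
edges: (0,1,b1); (3,4,b2)


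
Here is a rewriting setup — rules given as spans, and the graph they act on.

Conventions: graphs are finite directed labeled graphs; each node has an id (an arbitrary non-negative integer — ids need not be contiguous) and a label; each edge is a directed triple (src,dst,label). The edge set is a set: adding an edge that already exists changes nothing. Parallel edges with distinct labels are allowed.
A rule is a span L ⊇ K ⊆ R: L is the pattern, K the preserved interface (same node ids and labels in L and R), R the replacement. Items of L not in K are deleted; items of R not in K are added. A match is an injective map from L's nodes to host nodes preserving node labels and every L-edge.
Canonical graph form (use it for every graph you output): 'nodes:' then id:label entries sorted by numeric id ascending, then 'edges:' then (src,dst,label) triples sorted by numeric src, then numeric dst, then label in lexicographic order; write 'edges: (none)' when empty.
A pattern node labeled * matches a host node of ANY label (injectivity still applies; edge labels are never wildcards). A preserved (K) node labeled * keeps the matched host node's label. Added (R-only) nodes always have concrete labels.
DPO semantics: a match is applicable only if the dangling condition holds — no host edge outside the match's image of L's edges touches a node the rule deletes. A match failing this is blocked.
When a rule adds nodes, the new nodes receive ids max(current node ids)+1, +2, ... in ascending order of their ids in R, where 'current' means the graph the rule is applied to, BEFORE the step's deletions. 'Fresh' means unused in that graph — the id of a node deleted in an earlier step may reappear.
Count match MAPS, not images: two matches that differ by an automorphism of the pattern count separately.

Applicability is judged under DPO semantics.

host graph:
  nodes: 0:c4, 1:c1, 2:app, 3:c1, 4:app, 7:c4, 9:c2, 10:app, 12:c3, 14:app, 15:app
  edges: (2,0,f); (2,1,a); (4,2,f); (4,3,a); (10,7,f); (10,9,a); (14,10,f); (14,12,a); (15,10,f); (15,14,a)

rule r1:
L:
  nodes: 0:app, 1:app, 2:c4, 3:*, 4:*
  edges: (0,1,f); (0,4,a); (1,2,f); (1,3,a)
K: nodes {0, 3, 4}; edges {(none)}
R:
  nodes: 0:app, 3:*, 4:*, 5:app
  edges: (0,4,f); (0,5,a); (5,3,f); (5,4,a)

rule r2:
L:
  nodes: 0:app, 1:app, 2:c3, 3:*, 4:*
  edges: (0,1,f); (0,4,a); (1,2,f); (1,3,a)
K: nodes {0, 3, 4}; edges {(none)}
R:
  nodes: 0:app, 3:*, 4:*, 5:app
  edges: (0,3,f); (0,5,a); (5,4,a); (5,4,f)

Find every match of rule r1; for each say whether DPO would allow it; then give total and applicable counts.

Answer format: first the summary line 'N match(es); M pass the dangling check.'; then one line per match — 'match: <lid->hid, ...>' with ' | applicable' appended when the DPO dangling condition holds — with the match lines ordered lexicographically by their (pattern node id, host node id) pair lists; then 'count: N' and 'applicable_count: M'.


3 match(es); 1 pass the dangling check.
match: 0->4, 1->2, 2->0, 3->1, 4->3 | applicable
match: 0->14, 1->10, 2->7, 3->9, 4->12
match: 0->15, 1->10, 2->7, 3->9, 4->14
count: 3
applicable_count: 1


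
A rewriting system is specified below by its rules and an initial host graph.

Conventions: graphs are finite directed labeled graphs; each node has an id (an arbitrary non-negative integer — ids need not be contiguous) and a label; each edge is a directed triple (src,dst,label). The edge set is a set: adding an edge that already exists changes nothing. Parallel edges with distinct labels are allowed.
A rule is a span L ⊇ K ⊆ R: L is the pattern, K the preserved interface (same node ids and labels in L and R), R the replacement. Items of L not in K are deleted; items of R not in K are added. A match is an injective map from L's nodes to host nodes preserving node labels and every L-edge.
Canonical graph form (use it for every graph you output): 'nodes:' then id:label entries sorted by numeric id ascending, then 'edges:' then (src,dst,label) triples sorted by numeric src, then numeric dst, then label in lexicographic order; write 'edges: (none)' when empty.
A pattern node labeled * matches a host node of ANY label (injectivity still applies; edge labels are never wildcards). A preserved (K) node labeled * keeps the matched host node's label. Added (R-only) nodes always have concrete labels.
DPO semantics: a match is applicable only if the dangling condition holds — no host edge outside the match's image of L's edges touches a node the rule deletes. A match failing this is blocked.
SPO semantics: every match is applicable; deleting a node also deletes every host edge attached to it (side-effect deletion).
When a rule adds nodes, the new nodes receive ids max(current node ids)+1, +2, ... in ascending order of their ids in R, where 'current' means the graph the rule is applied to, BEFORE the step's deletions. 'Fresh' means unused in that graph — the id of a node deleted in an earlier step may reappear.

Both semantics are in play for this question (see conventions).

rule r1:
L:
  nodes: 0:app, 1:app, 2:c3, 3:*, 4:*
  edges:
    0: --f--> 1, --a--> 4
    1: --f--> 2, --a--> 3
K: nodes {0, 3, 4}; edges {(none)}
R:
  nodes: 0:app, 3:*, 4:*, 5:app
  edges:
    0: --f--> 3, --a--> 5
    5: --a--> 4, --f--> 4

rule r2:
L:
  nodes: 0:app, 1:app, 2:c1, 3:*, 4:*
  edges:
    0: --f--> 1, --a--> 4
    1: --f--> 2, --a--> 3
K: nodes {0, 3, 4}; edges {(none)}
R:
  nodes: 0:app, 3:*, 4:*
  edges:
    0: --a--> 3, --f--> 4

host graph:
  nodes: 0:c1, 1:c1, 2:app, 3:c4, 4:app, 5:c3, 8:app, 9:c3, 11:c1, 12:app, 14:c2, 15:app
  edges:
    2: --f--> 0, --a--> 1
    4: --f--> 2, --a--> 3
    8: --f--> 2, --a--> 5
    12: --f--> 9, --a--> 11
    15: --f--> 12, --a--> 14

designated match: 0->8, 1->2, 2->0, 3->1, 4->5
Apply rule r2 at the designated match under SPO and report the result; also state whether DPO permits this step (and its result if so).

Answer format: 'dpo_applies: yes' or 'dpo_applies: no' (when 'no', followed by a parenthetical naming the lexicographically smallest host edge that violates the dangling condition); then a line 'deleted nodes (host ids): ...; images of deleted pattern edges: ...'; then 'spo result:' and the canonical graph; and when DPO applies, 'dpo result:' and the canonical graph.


dpo_applies: no
(the rule deletes node 2, which keeps host edge (4,2,f) outside the match image — the dangling condition fails, DPO blocks; SPO proceeds and side-deletes such edges)
deleted nodes (host ids): 0, 2; images of deleted pattern edges: (2,0,f); (2,1,a); (8,2,f); (8,5,a)
spo result:
nodes: 1:c1, 3:c4, 4:app, 5:c3, 8:app, 9:c3, 11:c1, 12:app, 14:c2, 15:app
edges: (4,3,a); (8,1,a); (8,5,f); (12,9,f); (12,11,a); (15,12,f); (15,14,a)
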